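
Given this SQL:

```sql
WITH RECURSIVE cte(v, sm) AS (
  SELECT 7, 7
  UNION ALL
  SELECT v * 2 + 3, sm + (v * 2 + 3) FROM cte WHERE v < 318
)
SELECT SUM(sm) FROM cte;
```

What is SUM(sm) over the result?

2386

Base: v=7, sm=7.
Iteration 1: 7 < 318 holds -> v = 7 * 2 + 3 = 17, sm = 7 + 17 = 24.
Iteration 2: 17 < 318 holds -> v = 17 * 2 + 3 = 37, sm = 24 + 37 = 61.
Iteration 3: 37 < 318 holds -> v = 37 * 2 + 3 = 77, sm = 61 + 77 = 138.
Iteration 4: 77 < 318 holds -> v = 77 * 2 + 3 = 157, sm = 138 + 157 = 295.
Iteration 5: 157 < 318 holds -> v = 157 * 2 + 3 = 317, sm = 295 + 317 = 612.
Iteration 6: 317 < 318 holds -> v = 317 * 2 + 3 = 637, sm = 612 + 637 = 1249.
Iteration 7: 637 < 318 fails; recursion stops.
SUM(sm) = 7 + 24 + 61 + 138 + 295 + 612 + 1249 = 2386.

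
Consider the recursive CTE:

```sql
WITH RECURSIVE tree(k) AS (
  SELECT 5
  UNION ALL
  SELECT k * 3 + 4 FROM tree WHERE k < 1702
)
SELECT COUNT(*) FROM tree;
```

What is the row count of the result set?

Base: k=5.
Iteration 1: 5 < 1702 holds -> k = 5 * 3 + 4 = 19.
Iteration 2: 19 < 1702 holds -> k = 19 * 3 + 4 = 61.
Iteration 3: 61 < 1702 holds -> k = 61 * 3 + 4 = 187.
Iteration 4: 187 < 1702 holds -> k = 187 * 3 + 4 = 565.
Iteration 5: 565 < 1702 holds -> k = 565 * 3 + 4 = 1699.
Iteration 6: 1699 < 1702 holds -> k = 1699 * 3 + 4 = 5101.
Iteration 7: 5101 < 1702 fails; recursion stops.
Total rows emitted: 7.

7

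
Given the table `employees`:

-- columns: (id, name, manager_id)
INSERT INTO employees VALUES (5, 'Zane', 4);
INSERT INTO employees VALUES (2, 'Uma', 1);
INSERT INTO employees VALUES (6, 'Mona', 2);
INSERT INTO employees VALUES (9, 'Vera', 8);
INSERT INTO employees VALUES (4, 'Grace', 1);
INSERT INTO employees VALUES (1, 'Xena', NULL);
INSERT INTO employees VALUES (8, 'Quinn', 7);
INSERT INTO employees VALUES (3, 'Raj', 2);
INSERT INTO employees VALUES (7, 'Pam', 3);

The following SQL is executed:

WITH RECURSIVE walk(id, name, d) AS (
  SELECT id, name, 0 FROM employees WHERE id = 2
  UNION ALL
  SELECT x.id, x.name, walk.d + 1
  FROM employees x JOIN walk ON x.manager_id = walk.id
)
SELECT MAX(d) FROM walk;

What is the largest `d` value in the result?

4

Base: id=2 (Uma) at d 0.
Iteration 1: rows with manager_id in {2} -> Raj (id 3, d 1), Mona (id 6, d 1).
Iteration 2: rows with manager_id in {3,6} -> Pam (id 7, d 2).
Iteration 3: rows with manager_id in {7} -> Quinn (id 8, d 3).
Iteration 4: rows with manager_id in {8} -> Vera (id 9, d 4).
Iteration 5: no rows with manager_id in {9}; recursion stops.
d values: 0, 1, 1, 2, 3, 4; the maximum is 4.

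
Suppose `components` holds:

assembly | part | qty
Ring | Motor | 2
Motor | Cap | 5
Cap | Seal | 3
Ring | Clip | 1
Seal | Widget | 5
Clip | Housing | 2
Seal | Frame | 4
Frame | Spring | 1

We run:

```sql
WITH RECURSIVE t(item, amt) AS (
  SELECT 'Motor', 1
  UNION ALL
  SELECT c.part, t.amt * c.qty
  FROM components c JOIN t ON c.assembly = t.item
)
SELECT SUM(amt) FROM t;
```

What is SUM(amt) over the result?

216

Base: (Motor, amt=1).
Iteration 1: components of {Motor} -> Cap = 1*5 = 5.
Iteration 2: components of {Cap} -> Seal = 5*3 = 15.
Iteration 3: components of {Seal} -> Frame = 15*4 = 60, Widget = 15*5 = 75.
Iteration 4: components of {Frame,Widget} -> Spring = 60*1 = 60.
Iteration 5: no further components; recursion stops.
SUM(amt) = 1 + 5 + 15 + 75 + 60 + 60 = 216.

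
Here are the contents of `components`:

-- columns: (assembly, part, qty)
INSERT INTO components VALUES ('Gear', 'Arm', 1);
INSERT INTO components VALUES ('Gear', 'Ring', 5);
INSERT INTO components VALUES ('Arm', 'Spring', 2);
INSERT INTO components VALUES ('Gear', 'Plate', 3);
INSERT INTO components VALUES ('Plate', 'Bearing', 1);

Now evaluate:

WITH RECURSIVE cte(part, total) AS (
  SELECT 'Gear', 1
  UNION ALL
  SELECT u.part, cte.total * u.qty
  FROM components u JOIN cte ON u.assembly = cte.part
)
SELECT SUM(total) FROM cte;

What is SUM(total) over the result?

15

Base: (Gear, total=1).
Iteration 1: components of {Gear} -> Arm = 1*1 = 1, Plate = 1*3 = 3, Ring = 1*5 = 5.
Iteration 2: components of {Arm,Plate,Ring} -> Bearing = 3*1 = 3, Spring = 1*2 = 2.
Iteration 3: no further components; recursion stops.
SUM(total) = 1 + 1 + 5 + 3 + 2 + 3 = 15.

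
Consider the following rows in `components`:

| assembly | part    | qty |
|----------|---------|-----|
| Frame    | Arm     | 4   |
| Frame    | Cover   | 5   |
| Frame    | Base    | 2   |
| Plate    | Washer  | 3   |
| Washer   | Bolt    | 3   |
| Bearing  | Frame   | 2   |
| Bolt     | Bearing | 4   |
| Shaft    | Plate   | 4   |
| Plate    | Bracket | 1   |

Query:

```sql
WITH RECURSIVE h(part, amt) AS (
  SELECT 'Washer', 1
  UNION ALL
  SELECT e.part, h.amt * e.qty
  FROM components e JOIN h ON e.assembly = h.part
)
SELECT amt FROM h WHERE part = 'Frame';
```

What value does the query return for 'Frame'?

24

Base: (Washer, amt=1).
Iteration 1: components of {Washer} -> Bolt = 1*3 = 3.
Iteration 2: components of {Bolt} -> Bearing = 3*4 = 12.
Iteration 3: components of {Bearing} -> Frame = 12*2 = 24.
Iteration 4: components of {Frame} -> Arm = 24*4 = 96, Base = 24*2 = 48, Cover = 24*5 = 120.
Iteration 5: no further components; recursion stops.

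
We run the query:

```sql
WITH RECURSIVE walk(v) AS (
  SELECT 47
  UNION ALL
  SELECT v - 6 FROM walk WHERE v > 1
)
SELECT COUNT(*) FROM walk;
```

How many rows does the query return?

9

Base: v=47.
Iteration 1: 47 > 1 holds -> v = 47 - 6 = 41.
Iteration 2: 41 > 1 holds -> v = 41 - 6 = 35.
Iteration 3: 35 > 1 holds -> v = 35 - 6 = 29.
Iteration 4: 29 > 1 holds -> v = 29 - 6 = 23.
Iteration 5: 23 > 1 holds -> v = 23 - 6 = 17.
Iteration 6: 17 > 1 holds -> v = 17 - 6 = 11.
Iteration 7: 11 > 1 holds -> v = 11 - 6 = 5.
Iteration 8: 5 > 1 holds -> v = 5 - 6 = -1.
Iteration 9: -1 > 1 fails; recursion stops.
Total rows emitted: 9.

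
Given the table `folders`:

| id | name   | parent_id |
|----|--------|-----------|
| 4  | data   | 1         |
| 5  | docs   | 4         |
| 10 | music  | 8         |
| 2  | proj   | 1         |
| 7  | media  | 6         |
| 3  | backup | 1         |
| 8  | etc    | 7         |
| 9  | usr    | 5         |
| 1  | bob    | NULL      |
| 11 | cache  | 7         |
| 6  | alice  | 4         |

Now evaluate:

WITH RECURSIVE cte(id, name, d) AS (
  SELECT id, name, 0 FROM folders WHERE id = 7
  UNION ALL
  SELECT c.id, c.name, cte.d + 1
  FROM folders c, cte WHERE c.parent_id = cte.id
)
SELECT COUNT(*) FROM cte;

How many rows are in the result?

Base: id=7 (media) at d 0.
Iteration 1: rows with parent_id in {7} -> etc (id 8, d 1), cache (id 11, d 1).
Iteration 2: rows with parent_id in {8,11} -> music (id 10, d 2).
Iteration 3: no rows with parent_id in {10}; recursion stops.
Total rows emitted: 4.

4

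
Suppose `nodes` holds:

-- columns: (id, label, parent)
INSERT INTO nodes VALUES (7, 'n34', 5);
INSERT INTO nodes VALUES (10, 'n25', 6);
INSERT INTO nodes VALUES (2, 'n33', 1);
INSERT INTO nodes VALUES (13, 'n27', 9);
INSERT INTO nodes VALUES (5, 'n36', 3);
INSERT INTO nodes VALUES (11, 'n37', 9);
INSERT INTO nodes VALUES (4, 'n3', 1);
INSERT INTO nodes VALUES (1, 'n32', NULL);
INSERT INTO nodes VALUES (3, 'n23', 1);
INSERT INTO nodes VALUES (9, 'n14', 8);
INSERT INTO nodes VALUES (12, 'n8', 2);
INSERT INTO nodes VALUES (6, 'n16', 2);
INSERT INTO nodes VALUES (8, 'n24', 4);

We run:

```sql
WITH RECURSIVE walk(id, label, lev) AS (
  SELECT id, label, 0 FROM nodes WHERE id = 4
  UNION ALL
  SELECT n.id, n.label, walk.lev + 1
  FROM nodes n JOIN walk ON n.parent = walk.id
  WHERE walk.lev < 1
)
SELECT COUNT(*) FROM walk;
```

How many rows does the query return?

Base: id=4 (n3) at lev 0.
Iteration 1: rows with parent in {4} -> n24 (id 8, lev 1).
Iteration 2: lev < 1 fails for all current rows; recursion stops.
Total rows emitted: 2.

2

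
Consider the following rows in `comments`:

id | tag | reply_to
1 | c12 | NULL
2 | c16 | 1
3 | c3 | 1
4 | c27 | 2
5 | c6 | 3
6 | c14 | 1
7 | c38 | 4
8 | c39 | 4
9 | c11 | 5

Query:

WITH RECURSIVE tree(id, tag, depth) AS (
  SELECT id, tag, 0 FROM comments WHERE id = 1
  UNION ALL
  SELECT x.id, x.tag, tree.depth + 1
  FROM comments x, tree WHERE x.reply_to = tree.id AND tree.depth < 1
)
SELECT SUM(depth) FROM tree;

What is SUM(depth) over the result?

3

Base: id=1 (c12) at depth 0.
Iteration 1: rows with reply_to in {1} -> c16 (id 2, depth 1), c3 (id 3, depth 1), c14 (id 6, depth 1).
Iteration 2: depth < 1 fails for all current rows; recursion stops.
SUM(depth) = 0 + 1 + 1 + 1 = 3.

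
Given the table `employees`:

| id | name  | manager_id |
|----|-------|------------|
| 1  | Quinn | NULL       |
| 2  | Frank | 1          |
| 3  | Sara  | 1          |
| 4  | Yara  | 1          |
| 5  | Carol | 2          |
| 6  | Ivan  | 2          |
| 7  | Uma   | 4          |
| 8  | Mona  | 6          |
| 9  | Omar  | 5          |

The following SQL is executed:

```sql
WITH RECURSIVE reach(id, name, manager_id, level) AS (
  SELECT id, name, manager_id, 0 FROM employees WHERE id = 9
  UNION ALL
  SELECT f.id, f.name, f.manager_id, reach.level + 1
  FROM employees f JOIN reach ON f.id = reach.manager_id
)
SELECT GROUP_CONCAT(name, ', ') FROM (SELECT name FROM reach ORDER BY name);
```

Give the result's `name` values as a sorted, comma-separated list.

Base: id=9 (Omar), manager_id=5, level 0.
Iteration 1: join on id=5 -> Carol (id 5, manager_id=2, level 1).
Iteration 2: join on id=2 -> Frank (id 2, manager_id=1, level 2).
Iteration 3: join on id=1 -> Quinn (id 1, manager_id=NULL, level 3).
Iteration 4: manager_id is NULL; no match; recursion stops.

Carol, Frank, Omar, Quinn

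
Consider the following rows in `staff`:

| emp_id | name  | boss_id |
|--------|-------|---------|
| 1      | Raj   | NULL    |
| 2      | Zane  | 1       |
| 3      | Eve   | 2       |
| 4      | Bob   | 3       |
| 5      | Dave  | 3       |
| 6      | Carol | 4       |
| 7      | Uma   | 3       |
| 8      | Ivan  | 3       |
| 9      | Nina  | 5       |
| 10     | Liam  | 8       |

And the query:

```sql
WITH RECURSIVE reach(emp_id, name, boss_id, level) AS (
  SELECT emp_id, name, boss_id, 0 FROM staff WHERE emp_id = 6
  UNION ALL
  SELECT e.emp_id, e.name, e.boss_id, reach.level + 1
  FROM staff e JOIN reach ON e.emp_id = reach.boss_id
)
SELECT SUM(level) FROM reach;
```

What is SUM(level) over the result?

Base: emp_id=6 (Carol), boss_id=4, level 0.
Iteration 1: join on emp_id=4 -> Bob (id 4, boss_id=3, level 1).
Iteration 2: join on emp_id=3 -> Eve (id 3, boss_id=2, level 2).
Iteration 3: join on emp_id=2 -> Zane (id 2, boss_id=1, level 3).
Iteration 4: join on emp_id=1 -> Raj (id 1, boss_id=NULL, level 4).
Iteration 5: boss_id is NULL; no match; recursion stops.
SUM(level) = 0 + 1 + 2 + 3 + 4 = 10.

10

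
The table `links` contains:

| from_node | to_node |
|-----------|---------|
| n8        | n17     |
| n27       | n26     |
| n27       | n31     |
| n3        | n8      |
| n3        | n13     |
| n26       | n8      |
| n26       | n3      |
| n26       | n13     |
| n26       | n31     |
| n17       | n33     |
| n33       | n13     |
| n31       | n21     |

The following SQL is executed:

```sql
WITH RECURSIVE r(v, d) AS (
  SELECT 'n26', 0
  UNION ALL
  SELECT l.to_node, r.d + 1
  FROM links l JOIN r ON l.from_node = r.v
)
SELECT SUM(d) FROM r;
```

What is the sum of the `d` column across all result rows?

Base: (n26, d=0).
Iteration 1: edges from {n26} -> (n13, d=1), (n3, d=1), (n31, d=1), (n8, d=1).
Iteration 2: edges from {n13,n3,n31,n8} -> (n13, d=2), (n17, d=2), (n21, d=2), (n8, d=2).
Iteration 3: edges from {n13,n17,n21,n8} -> (n17, d=3), (n33, d=3).
Iteration 4: edges from {n17,n33} -> (n13, d=4), (n33, d=4).
Iteration 5: edges from {n13,n33} -> (n13, d=5).
Iteration 6: no outgoing edges from {n13}; recursion stops.
SUM(d) = 0 + 1 + 1 + 1 + 1 + 2 + 2 + 2 + 2 + 3 + 3 + 4 + 4 + 5 = 31.

31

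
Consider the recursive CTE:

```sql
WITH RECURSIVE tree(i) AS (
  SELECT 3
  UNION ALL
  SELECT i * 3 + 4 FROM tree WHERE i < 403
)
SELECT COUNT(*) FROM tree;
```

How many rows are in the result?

Base: i=3.
Iteration 1: 3 < 403 holds -> i = 3 * 3 + 4 = 13.
Iteration 2: 13 < 403 holds -> i = 13 * 3 + 4 = 43.
Iteration 3: 43 < 403 holds -> i = 43 * 3 + 4 = 133.
Iteration 4: 133 < 403 holds -> i = 133 * 3 + 4 = 403.
Iteration 5: 403 < 403 fails; recursion stops.
Total rows emitted: 5.

5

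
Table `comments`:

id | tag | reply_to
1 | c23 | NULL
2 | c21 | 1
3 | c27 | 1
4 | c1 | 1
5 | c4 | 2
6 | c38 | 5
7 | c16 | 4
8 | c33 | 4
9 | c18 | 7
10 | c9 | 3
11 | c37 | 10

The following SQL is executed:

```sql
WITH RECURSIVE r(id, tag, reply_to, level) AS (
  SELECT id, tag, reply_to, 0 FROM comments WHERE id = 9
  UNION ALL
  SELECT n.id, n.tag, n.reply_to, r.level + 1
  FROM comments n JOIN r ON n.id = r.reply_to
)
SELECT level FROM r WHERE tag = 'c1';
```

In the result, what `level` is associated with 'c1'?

Base: id=9 (c18), reply_to=7, level 0.
Iteration 1: join on id=7 -> c16 (id 7, reply_to=4, level 1).
Iteration 2: join on id=4 -> c1 (id 4, reply_to=1, level 2).
Iteration 3: join on id=1 -> c23 (id 1, reply_to=NULL, level 3).
Iteration 4: reply_to is NULL; no match; recursion stops.

2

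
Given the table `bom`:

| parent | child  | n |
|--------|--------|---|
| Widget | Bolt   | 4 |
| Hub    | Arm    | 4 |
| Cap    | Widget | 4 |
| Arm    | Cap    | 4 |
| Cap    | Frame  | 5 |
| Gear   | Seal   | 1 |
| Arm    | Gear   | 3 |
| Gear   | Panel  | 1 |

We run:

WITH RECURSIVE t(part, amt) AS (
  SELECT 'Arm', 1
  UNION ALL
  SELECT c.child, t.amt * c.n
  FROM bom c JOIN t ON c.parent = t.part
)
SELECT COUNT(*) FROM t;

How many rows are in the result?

Base: (Arm, amt=1).
Iteration 1: components of {Arm} -> Cap = 1*4 = 4, Gear = 1*3 = 3.
Iteration 2: components of {Cap,Gear} -> Frame = 4*5 = 20, Panel = 3*1 = 3, Seal = 3*1 = 3, Widget = 4*4 = 16.
Iteration 3: components of {Frame,Panel,Seal,Widget} -> Bolt = 16*4 = 64.
Iteration 4: no further components; recursion stops.
Total rows emitted: 8.

8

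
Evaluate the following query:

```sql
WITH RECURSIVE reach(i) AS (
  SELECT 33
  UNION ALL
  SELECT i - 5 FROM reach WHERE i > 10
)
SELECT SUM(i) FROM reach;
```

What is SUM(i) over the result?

123

Base: i=33.
Iteration 1: 33 > 10 holds -> i = 33 - 5 = 28.
Iteration 2: 28 > 10 holds -> i = 28 - 5 = 23.
Iteration 3: 23 > 10 holds -> i = 23 - 5 = 18.
Iteration 4: 18 > 10 holds -> i = 18 - 5 = 13.
Iteration 5: 13 > 10 holds -> i = 13 - 5 = 8.
Iteration 6: 8 > 10 fails; recursion stops.
SUM(i) = 33 + 28 + 23 + 18 + 13 + 8 = 123.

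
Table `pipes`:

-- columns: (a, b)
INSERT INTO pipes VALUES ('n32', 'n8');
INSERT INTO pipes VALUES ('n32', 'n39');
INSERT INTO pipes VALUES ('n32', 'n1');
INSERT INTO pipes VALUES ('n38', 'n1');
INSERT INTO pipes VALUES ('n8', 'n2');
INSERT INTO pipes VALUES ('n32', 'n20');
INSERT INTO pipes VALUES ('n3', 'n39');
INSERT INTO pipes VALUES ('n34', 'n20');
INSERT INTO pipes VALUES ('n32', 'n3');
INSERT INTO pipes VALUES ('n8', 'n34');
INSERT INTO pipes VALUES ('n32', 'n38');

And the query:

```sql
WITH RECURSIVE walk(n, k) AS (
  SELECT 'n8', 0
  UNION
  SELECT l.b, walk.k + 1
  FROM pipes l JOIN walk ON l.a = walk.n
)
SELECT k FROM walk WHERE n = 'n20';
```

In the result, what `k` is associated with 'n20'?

Base: (n8, k=0).
Iteration 1: edges from {n8} -> (n2, k=1), (n34, k=1).
Iteration 2: edges from {n2,n34} -> (n20, k=2).
Iteration 3: no outgoing edges from {n20}; recursion stops.

2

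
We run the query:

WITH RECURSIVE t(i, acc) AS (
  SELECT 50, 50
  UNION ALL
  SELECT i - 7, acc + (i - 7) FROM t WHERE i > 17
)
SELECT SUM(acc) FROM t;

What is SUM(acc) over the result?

Base: i=50, acc=50.
Iteration 1: 50 > 17 holds -> i = 50 - 7 = 43, acc = 50 + 43 = 93.
Iteration 2: 43 > 17 holds -> i = 43 - 7 = 36, acc = 93 + 36 = 129.
Iteration 3: 36 > 17 holds -> i = 36 - 7 = 29, acc = 129 + 29 = 158.
Iteration 4: 29 > 17 holds -> i = 29 - 7 = 22, acc = 158 + 22 = 180.
Iteration 5: 22 > 17 holds -> i = 22 - 7 = 15, acc = 180 + 15 = 195.
Iteration 6: 15 > 17 fails; recursion stops.
SUM(acc) = 50 + 93 + 129 + 158 + 180 + 195 = 805.

805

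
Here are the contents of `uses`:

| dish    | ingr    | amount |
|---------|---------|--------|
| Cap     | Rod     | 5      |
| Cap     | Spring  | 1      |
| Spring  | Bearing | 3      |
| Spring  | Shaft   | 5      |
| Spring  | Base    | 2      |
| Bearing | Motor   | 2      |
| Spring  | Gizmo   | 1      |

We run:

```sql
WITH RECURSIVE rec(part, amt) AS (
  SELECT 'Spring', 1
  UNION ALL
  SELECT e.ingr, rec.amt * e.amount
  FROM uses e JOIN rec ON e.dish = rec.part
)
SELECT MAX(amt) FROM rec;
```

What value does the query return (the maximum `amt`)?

Base: (Spring, amt=1).
Iteration 1: components of {Spring} -> Base = 1*2 = 2, Bearing = 1*3 = 3, Gizmo = 1*1 = 1, Shaft = 1*5 = 5.
Iteration 2: components of {Base,Bearing,Gizmo,Shaft} -> Motor = 3*2 = 6.
Iteration 3: no further components; recursion stops.
amt values: 1, 3, 5, 2, 1, 6; the maximum is 6.

6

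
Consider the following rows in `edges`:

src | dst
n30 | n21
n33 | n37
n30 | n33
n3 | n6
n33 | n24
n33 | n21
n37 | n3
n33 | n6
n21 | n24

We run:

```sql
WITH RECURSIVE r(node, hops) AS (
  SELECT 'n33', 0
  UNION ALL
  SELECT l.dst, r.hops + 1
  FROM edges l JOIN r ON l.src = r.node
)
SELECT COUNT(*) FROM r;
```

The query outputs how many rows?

Base: (n33, hops=0).
Iteration 1: edges from {n33} -> (n21, hops=1), (n24, hops=1), (n37, hops=1), (n6, hops=1).
Iteration 2: edges from {n21,n24,n37,n6} -> (n24, hops=2), (n3, hops=2).
Iteration 3: edges from {n24,n3} -> (n6, hops=3).
Iteration 4: no outgoing edges from {n6}; recursion stops.
Total rows emitted: 8.

8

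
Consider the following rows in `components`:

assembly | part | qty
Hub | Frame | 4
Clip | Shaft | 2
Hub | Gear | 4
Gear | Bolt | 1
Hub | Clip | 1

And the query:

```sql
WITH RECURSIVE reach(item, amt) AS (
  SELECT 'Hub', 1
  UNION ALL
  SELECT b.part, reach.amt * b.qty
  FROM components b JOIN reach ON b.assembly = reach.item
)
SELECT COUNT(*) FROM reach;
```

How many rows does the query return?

6

Base: (Hub, amt=1).
Iteration 1: components of {Hub} -> Clip = 1*1 = 1, Frame = 1*4 = 4, Gear = 1*4 = 4.
Iteration 2: components of {Clip,Frame,Gear} -> Bolt = 4*1 = 4, Shaft = 1*2 = 2.
Iteration 3: no further components; recursion stops.
Total rows emitted: 6.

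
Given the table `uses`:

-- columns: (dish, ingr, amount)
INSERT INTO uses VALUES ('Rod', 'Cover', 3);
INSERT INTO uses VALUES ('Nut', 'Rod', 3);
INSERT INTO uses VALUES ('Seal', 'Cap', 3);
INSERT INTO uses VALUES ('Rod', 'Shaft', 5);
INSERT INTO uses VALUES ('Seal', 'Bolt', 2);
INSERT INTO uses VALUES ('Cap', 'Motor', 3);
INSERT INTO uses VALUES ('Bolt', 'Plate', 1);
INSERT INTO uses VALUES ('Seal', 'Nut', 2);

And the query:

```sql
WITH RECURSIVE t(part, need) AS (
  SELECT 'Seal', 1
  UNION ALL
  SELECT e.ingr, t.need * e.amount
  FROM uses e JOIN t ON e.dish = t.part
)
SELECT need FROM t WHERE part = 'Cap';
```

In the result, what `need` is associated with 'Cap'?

3

Base: (Seal, need=1).
Iteration 1: components of {Seal} -> Bolt = 1*2 = 2, Cap = 1*3 = 3, Nut = 1*2 = 2.
Iteration 2: components of {Bolt,Cap,Nut} -> Motor = 3*3 = 9, Plate = 2*1 = 2, Rod = 2*3 = 6.
Iteration 3: components of {Motor,Plate,Rod} -> Cover = 6*3 = 18, Shaft = 6*5 = 30.
Iteration 4: no further components; recursion stops.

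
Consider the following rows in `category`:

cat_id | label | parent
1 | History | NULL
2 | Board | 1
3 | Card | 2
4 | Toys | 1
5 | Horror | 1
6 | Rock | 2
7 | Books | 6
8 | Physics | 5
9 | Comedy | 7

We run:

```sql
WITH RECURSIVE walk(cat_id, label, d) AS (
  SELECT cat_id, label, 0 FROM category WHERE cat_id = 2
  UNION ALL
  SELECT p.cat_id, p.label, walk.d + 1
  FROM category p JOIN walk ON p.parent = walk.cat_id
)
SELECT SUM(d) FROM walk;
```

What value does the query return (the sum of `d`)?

7

Base: cat_id=2 (Board) at d 0.
Iteration 1: rows with parent in {2} -> Card (id 3, d 1), Rock (id 6, d 1).
Iteration 2: rows with parent in {3,6} -> Books (id 7, d 2).
Iteration 3: rows with parent in {7} -> Comedy (id 9, d 3).
Iteration 4: no rows with parent in {9}; recursion stops.
SUM(d) = 0 + 1 + 1 + 2 + 3 = 7.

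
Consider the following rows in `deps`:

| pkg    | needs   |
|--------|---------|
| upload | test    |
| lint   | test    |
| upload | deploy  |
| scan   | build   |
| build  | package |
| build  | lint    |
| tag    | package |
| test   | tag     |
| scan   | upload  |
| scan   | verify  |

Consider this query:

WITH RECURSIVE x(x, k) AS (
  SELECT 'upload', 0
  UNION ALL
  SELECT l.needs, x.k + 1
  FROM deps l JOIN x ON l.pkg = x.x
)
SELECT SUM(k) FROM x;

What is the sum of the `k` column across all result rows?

Base: (upload, k=0).
Iteration 1: edges from {upload} -> (deploy, k=1), (test, k=1).
Iteration 2: edges from {deploy,test} -> (tag, k=2).
Iteration 3: edges from {tag} -> (package, k=3).
Iteration 4: no outgoing edges from {package}; recursion stops.
SUM(k) = 0 + 1 + 1 + 2 + 3 = 7.

7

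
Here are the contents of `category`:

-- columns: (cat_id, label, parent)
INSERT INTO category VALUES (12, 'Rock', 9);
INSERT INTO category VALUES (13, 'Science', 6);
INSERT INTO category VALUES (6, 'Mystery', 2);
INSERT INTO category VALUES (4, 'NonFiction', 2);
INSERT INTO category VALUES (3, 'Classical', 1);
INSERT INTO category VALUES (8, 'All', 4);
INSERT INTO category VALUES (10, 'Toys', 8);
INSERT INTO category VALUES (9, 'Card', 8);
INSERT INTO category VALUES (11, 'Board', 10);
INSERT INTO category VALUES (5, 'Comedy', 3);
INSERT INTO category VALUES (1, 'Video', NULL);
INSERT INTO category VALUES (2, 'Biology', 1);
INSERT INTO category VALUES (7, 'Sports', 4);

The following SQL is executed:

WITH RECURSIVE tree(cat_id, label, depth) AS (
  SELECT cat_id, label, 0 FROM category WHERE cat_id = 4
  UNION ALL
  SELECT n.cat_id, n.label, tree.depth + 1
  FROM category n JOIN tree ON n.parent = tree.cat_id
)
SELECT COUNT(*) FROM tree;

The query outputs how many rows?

7

Base: cat_id=4 (NonFiction) at depth 0.
Iteration 1: rows with parent in {4} -> Sports (id 7, depth 1), All (id 8, depth 1).
Iteration 2: rows with parent in {7,8} -> Card (id 9, depth 2), Toys (id 10, depth 2).
Iteration 3: rows with parent in {9,10} -> Board (id 11, depth 3), Rock (id 12, depth 3).
Iteration 4: no rows with parent in {11,12}; recursion stops.
Total rows emitted: 7.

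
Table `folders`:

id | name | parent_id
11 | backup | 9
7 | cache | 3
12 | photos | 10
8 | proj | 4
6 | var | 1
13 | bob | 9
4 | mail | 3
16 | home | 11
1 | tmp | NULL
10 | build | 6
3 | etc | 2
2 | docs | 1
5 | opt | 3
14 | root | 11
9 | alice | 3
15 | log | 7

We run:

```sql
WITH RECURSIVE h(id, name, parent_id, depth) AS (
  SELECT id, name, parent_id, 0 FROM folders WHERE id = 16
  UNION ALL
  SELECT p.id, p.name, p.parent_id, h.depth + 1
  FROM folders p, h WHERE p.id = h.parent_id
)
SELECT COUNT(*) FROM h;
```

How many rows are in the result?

6

Base: id=16 (home), parent_id=11, depth 0.
Iteration 1: join on id=11 -> backup (id 11, parent_id=9, depth 1).
Iteration 2: join on id=9 -> alice (id 9, parent_id=3, depth 2).
Iteration 3: join on id=3 -> etc (id 3, parent_id=2, depth 3).
Iteration 4: join on id=2 -> docs (id 2, parent_id=1, depth 4).
Iteration 5: join on id=1 -> tmp (id 1, parent_id=NULL, depth 5).
Iteration 6: parent_id is NULL; no match; recursion stops.
Total rows emitted: 6.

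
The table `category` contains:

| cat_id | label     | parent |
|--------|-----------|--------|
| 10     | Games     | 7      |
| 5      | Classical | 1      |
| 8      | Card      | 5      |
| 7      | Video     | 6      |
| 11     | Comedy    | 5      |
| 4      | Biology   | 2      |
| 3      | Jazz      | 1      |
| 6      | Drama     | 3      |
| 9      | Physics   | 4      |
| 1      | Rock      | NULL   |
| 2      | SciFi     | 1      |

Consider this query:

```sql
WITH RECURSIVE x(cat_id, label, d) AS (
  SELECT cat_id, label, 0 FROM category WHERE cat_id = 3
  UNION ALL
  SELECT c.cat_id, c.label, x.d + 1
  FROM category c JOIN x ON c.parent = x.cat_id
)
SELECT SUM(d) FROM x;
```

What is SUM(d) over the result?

6

Base: cat_id=3 (Jazz) at d 0.
Iteration 1: rows with parent in {3} -> Drama (id 6, d 1).
Iteration 2: rows with parent in {6} -> Video (id 7, d 2).
Iteration 3: rows with parent in {7} -> Games (id 10, d 3).
Iteration 4: no rows with parent in {10}; recursion stops.
SUM(d) = 0 + 1 + 2 + 3 = 6.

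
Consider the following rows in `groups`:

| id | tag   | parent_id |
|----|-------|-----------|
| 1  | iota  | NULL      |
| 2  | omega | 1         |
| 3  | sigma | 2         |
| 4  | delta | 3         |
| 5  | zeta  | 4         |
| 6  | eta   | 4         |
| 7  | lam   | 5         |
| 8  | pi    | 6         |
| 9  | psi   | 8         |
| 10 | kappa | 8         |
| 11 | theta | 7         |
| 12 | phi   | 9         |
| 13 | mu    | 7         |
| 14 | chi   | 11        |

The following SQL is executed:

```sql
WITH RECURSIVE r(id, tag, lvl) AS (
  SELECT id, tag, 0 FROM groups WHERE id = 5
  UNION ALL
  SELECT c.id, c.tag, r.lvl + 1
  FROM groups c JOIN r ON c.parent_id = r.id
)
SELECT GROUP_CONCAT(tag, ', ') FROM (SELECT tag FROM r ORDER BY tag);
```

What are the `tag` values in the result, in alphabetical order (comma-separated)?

Base: id=5 (zeta) at lvl 0.
Iteration 1: rows with parent_id in {5} -> lam (id 7, lvl 1).
Iteration 2: rows with parent_id in {7} -> theta (id 11, lvl 2), mu (id 13, lvl 2).
Iteration 3: rows with parent_id in {11,13} -> chi (id 14, lvl 3).
Iteration 4: no rows with parent_id in {14}; recursion stops.

chi, lam, mu, theta, zeta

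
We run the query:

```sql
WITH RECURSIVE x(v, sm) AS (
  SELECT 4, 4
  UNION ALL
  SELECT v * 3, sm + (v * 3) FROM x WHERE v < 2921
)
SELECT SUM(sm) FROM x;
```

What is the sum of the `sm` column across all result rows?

Base: v=4, sm=4.
Iteration 1: 4 < 2921 holds -> v = 4 * 3 = 12, sm = 4 + 12 = 16.
Iteration 2: 12 < 2921 holds -> v = 12 * 3 = 36, sm = 16 + 36 = 52.
Iteration 3: 36 < 2921 holds -> v = 36 * 3 = 108, sm = 52 + 108 = 160.
Iteration 4: 108 < 2921 holds -> v = 108 * 3 = 324, sm = 160 + 324 = 484.
Iteration 5: 324 < 2921 holds -> v = 324 * 3 = 972, sm = 484 + 972 = 1456.
Iteration 6: 972 < 2921 holds -> v = 972 * 3 = 2916, sm = 1456 + 2916 = 4372.
Iteration 7: 2916 < 2921 holds -> v = 2916 * 3 = 8748, sm = 4372 + 8748 = 13120.
Iteration 8: 8748 < 2921 fails; recursion stops.
SUM(sm) = 4 + 16 + 52 + 160 + 484 + 1456 + 4372 + 13120 = 19664.

19664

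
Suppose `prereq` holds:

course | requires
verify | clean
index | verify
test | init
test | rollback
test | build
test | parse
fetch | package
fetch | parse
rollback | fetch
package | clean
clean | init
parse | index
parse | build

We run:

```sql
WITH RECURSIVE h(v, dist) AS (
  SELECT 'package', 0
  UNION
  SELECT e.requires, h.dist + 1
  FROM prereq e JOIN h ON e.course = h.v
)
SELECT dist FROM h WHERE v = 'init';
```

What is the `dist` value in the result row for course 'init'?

Base: (package, dist=0).
Iteration 1: edges from {package} -> (clean, dist=1).
Iteration 2: edges from {clean} -> (init, dist=2).
Iteration 3: no outgoing edges from {init}; recursion stops.

2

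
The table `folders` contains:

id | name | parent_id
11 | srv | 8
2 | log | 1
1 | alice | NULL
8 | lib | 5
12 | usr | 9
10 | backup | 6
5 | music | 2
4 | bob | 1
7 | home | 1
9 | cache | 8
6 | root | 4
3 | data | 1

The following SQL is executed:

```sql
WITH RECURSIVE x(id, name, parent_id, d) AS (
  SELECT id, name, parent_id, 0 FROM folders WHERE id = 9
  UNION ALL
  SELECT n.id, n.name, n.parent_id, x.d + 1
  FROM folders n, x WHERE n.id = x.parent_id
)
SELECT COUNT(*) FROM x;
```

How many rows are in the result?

5

Base: id=9 (cache), parent_id=8, d 0.
Iteration 1: join on id=8 -> lib (id 8, parent_id=5, d 1).
Iteration 2: join on id=5 -> music (id 5, parent_id=2, d 2).
Iteration 3: join on id=2 -> log (id 2, parent_id=1, d 3).
Iteration 4: join on id=1 -> alice (id 1, parent_id=NULL, d 4).
Iteration 5: parent_id is NULL; no match; recursion stops.
Total rows emitted: 5.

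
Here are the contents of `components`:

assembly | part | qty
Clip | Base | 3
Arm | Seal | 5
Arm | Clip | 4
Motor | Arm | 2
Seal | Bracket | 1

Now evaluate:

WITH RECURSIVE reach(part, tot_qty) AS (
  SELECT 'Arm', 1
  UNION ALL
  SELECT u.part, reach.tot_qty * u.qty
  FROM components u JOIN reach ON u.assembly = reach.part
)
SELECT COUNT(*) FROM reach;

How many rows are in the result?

Base: (Arm, tot_qty=1).
Iteration 1: components of {Arm} -> Clip = 1*4 = 4, Seal = 1*5 = 5.
Iteration 2: components of {Clip,Seal} -> Base = 4*3 = 12, Bracket = 5*1 = 5.
Iteration 3: no further components; recursion stops.
Total rows emitted: 5.

5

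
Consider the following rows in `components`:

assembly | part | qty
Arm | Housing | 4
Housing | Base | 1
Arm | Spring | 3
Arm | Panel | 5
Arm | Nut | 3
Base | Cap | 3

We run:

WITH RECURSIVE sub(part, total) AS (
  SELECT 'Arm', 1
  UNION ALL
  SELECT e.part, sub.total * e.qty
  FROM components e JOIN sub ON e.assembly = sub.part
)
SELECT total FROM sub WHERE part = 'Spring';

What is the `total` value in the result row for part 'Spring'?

3

Base: (Arm, total=1).
Iteration 1: components of {Arm} -> Housing = 1*4 = 4, Nut = 1*3 = 3, Panel = 1*5 = 5, Spring = 1*3 = 3.
Iteration 2: components of {Housing,Nut,Panel,Spring} -> Base = 4*1 = 4.
Iteration 3: components of {Base} -> Cap = 4*3 = 12.
Iteration 4: no further components; recursion stops.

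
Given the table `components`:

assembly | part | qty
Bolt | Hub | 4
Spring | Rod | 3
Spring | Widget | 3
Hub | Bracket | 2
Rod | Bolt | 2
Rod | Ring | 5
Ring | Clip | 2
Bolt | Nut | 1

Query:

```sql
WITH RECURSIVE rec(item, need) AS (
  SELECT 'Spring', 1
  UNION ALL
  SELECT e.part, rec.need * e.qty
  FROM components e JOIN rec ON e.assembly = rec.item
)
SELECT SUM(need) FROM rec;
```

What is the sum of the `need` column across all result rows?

136

Base: (Spring, need=1).
Iteration 1: components of {Spring} -> Rod = 1*3 = 3, Widget = 1*3 = 3.
Iteration 2: components of {Rod,Widget} -> Bolt = 3*2 = 6, Ring = 3*5 = 15.
Iteration 3: components of {Bolt,Ring} -> Clip = 15*2 = 30, Hub = 6*4 = 24, Nut = 6*1 = 6.
Iteration 4: components of {Clip,Hub,Nut} -> Bracket = 24*2 = 48.
Iteration 5: no further components; recursion stops.
SUM(need) = 1 + 3 + 3 + 6 + 15 + 24 + 6 + 30 + 48 = 136.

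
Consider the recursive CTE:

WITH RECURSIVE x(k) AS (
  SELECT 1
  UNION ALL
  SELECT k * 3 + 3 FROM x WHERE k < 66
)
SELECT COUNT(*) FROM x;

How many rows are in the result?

4

Base: k=1.
Iteration 1: 1 < 66 holds -> k = 1 * 3 + 3 = 6.
Iteration 2: 6 < 66 holds -> k = 6 * 3 + 3 = 21.
Iteration 3: 21 < 66 holds -> k = 21 * 3 + 3 = 66.
Iteration 4: 66 < 66 fails; recursion stops.
Total rows emitted: 4.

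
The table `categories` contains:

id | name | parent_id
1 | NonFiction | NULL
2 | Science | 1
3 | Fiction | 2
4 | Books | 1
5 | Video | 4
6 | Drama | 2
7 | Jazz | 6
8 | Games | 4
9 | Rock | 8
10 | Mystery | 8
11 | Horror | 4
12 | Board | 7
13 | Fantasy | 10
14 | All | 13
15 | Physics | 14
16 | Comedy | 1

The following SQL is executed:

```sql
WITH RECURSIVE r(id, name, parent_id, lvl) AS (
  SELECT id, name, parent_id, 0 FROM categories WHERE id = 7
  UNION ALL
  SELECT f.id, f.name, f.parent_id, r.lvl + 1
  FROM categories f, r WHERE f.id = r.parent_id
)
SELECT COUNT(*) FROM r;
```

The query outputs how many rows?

4

Base: id=7 (Jazz), parent_id=6, lvl 0.
Iteration 1: join on id=6 -> Drama (id 6, parent_id=2, lvl 1).
Iteration 2: join on id=2 -> Science (id 2, parent_id=1, lvl 2).
Iteration 3: join on id=1 -> NonFiction (id 1, parent_id=NULL, lvl 3).
Iteration 4: parent_id is NULL; no match; recursion stops.
Total rows emitted: 4.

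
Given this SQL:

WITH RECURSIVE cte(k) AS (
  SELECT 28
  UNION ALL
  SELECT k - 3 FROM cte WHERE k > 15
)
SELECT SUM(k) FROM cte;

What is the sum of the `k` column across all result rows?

Base: k=28.
Iteration 1: 28 > 15 holds -> k = 28 - 3 = 25.
Iteration 2: 25 > 15 holds -> k = 25 - 3 = 22.
Iteration 3: 22 > 15 holds -> k = 22 - 3 = 19.
Iteration 4: 19 > 15 holds -> k = 19 - 3 = 16.
Iteration 5: 16 > 15 holds -> k = 16 - 3 = 13.
Iteration 6: 13 > 15 fails; recursion stops.
SUM(k) = 28 + 25 + 22 + 19 + 16 + 13 = 123.

123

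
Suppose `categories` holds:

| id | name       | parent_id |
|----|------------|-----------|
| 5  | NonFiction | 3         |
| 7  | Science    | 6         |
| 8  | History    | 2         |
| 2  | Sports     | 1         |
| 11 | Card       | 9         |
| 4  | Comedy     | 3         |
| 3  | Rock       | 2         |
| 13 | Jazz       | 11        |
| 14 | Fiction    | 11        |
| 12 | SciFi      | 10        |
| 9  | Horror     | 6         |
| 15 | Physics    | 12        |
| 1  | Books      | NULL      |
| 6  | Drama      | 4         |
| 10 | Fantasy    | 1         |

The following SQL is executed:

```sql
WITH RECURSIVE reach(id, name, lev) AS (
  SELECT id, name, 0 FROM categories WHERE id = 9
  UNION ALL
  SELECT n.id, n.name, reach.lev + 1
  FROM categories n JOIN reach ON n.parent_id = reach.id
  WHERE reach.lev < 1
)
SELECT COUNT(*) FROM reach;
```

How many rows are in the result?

2

Base: id=9 (Horror) at lev 0.
Iteration 1: rows with parent_id in {9} -> Card (id 11, lev 1).
Iteration 2: lev < 1 fails for all current rows; recursion stops.
Total rows emitted: 2.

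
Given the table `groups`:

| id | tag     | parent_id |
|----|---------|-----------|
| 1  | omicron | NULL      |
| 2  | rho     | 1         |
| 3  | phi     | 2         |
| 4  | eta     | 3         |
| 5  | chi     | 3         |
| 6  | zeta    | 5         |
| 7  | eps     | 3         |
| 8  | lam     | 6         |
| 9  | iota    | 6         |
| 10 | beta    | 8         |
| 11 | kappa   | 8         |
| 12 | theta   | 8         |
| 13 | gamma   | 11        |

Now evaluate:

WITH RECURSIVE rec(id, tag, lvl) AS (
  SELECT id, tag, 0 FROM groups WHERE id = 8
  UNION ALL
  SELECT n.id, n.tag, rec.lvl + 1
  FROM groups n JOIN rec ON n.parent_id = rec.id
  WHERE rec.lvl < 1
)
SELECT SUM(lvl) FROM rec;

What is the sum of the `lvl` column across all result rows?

Base: id=8 (lam) at lvl 0.
Iteration 1: rows with parent_id in {8} -> beta (id 10, lvl 1), kappa (id 11, lvl 1), theta (id 12, lvl 1).
Iteration 2: lvl < 1 fails for all current rows; recursion stops.
SUM(lvl) = 0 + 1 + 1 + 1 = 3.

3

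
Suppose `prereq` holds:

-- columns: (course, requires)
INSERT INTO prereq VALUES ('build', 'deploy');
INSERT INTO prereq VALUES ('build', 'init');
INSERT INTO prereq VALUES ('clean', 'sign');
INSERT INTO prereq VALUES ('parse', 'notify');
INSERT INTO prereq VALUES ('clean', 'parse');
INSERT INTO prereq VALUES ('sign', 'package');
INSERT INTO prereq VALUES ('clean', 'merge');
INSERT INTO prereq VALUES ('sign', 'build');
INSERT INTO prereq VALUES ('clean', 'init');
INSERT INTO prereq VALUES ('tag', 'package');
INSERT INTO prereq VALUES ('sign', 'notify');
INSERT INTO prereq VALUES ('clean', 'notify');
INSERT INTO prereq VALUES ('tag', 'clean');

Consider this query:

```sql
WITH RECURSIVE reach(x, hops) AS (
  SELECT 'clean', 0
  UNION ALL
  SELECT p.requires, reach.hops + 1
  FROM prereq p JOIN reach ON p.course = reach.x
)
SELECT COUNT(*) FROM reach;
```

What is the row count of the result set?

Base: (clean, hops=0).
Iteration 1: edges from {clean} -> (init, hops=1), (merge, hops=1), (notify, hops=1), (parse, hops=1), (sign, hops=1).
Iteration 2: edges from {init,merge,notify,parse,sign} -> (build, hops=2), (notify, hops=2) x2, (package, hops=2). [UNION ALL keeps all 4 new rows, including repeats]
Iteration 3: edges from {build,notify,package} -> (deploy, hops=3), (init, hops=3).
Iteration 4: no outgoing edges from {deploy,init}; recursion stops.
Total rows emitted: 12.

12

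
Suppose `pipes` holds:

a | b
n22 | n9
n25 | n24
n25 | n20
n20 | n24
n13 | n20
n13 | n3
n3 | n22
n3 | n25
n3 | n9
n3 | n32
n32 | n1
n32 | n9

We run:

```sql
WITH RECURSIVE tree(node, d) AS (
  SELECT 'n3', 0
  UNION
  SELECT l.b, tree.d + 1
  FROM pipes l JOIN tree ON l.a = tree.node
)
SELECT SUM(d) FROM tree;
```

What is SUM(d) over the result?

15

Base: (n3, d=0).
Iteration 1: edges from {n3} -> (n22, d=1), (n25, d=1), (n32, d=1), (n9, d=1).
Iteration 2: edges from {n22,n25,n32,n9} -> (n1, d=2), (n20, d=2), (n24, d=2), (n9, d=2). [UNION drops 1 duplicate row(s)]
Iteration 3: edges from {n1,n20,n24,n9} -> (n24, d=3).
Iteration 4: no outgoing edges from {n24}; recursion stops.
SUM(d) = 0 + 1 + 1 + 1 + 1 + 2 + 2 + 2 + 2 + 3 = 15.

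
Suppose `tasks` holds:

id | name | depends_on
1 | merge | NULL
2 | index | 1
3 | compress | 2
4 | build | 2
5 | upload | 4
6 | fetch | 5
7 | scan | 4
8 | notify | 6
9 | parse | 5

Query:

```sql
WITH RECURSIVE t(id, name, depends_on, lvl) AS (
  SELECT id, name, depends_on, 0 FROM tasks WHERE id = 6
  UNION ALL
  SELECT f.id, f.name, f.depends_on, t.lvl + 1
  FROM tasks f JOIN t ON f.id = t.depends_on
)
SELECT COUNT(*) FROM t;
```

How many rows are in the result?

Base: id=6 (fetch), depends_on=5, lvl 0.
Iteration 1: join on id=5 -> upload (id 5, depends_on=4, lvl 1).
Iteration 2: join on id=4 -> build (id 4, depends_on=2, lvl 2).
Iteration 3: join on id=2 -> index (id 2, depends_on=1, lvl 3).
Iteration 4: join on id=1 -> merge (id 1, depends_on=NULL, lvl 4).
Iteration 5: depends_on is NULL; no match; recursion stops.
Total rows emitted: 5.

5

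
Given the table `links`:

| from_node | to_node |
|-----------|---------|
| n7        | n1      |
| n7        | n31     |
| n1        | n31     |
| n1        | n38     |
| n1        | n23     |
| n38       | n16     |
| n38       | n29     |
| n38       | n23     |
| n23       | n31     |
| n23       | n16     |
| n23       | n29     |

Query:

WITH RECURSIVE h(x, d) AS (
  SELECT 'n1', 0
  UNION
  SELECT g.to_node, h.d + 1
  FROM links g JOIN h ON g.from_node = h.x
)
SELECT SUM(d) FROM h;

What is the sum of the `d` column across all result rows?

Base: (n1, d=0).
Iteration 1: edges from {n1} -> (n23, d=1), (n31, d=1), (n38, d=1).
Iteration 2: edges from {n23,n31,n38} -> (n16, d=2), (n23, d=2), (n29, d=2), (n31, d=2). [UNION drops 2 duplicate row(s)]
Iteration 3: edges from {n16,n23,n29,n31} -> (n16, d=3), (n29, d=3), (n31, d=3).
Iteration 4: no outgoing edges from {n16,n29,n31}; recursion stops.
SUM(d) = 0 + 1 + 1 + 1 + 2 + 2 + 2 + 2 + 3 + 3 + 3 = 20.

20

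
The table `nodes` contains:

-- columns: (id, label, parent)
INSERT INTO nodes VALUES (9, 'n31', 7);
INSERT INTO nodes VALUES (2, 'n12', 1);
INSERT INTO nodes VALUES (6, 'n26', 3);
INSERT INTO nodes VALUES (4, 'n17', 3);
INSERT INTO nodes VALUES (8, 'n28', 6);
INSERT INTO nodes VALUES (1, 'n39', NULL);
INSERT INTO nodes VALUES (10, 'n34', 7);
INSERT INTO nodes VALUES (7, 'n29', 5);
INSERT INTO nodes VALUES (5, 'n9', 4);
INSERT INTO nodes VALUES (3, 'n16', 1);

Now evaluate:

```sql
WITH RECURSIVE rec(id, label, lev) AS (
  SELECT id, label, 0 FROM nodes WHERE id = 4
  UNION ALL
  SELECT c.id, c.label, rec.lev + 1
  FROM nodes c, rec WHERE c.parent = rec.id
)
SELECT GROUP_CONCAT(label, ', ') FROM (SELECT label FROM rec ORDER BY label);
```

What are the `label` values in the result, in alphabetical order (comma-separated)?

Base: id=4 (n17) at lev 0.
Iteration 1: rows with parent in {4} -> n9 (id 5, lev 1).
Iteration 2: rows with parent in {5} -> n29 (id 7, lev 2).
Iteration 3: rows with parent in {7} -> n31 (id 9, lev 3), n34 (id 10, lev 3).
Iteration 4: no rows with parent in {9,10}; recursion stops.

n17, n29, n31, n34, n9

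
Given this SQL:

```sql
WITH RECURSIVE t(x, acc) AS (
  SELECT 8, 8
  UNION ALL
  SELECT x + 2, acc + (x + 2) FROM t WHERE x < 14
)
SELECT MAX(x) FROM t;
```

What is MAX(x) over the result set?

14

Base: x=8, acc=8.
Iteration 1: 8 < 14 holds -> x = 8 + 2 = 10, acc = 8 + 10 = 18.
Iteration 2: 10 < 14 holds -> x = 10 + 2 = 12, acc = 18 + 12 = 30.
Iteration 3: 12 < 14 holds -> x = 12 + 2 = 14, acc = 30 + 14 = 44.
Iteration 4: 14 < 14 fails; recursion stops.
x values: 8, 10, 12, 14; the maximum is 14.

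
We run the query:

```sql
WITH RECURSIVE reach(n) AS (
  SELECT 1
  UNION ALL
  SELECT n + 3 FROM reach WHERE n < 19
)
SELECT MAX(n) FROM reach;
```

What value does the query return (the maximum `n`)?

Base: n=1.
Iteration 1: 1 < 19 holds -> n = 1 + 3 = 4.
Iteration 2: 4 < 19 holds -> n = 4 + 3 = 7.
Iteration 3: 7 < 19 holds -> n = 7 + 3 = 10.
Iteration 4: 10 < 19 holds -> n = 10 + 3 = 13.
Iteration 5: 13 < 19 holds -> n = 13 + 3 = 16.
Iteration 6: 16 < 19 holds -> n = 16 + 3 = 19.
Iteration 7: 19 < 19 fails; recursion stops.
n values: 1, 4, 7, 10, 13, 16, 19; the maximum is 19.

19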